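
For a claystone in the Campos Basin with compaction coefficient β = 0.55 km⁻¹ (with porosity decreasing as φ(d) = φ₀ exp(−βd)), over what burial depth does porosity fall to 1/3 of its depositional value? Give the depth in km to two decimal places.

φ/φ₀ = 1/3 ⇒ exp(−β·d) = 1/3 ⇒ d = ln(3) / β
d = 1.0986 / 0.55 = 1.997 km

2.00 km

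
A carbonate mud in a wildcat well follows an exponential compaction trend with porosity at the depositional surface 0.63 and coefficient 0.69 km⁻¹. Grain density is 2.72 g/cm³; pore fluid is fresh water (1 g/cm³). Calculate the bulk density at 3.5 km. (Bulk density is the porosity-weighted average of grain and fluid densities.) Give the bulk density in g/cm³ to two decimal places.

2.62 g/cm³

Porosity at depth: n = 0.63·exp(−0.69×3.5) = 0.63×0.0894 = 0.0563
Bulk density: ρ_b = (1−n)ρ_g + n·ρ_f = 0.9437×2.72 + 0.0563×1
       = 2.567 + 0.056 = 2.623 g/cm³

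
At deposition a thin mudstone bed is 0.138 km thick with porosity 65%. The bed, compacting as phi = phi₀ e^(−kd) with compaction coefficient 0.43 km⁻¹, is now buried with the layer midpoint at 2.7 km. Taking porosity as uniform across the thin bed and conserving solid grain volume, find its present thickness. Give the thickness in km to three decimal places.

0.061 km

Porosity at 2.7 km: phi = 0.65·exp(−0.43×2.7) = 0.2036
Solid-volume conservation: h(1−phi) = h₀(1−phi₀) ⇒ h = h₀·(1−phi₀)/(1−phi)
h = 0.138 × (1 − 0.65)/(1 − 0.2036) = 0.138 × 0.4395 = 0.0606 km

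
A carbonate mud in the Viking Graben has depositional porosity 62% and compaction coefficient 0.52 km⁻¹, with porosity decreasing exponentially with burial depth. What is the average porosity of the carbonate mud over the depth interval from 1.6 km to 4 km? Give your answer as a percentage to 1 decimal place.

⟨phi⟩ = (1/(Z₂−Z₁)) ∫ phi₀ e^(−kZ) dZ = phi₀·(e^(−k·Z₁) − e^(−k·Z₂)) / (k·(Z₂−Z₁))
e^(−0.52×1.6) = 0.4352; e^(−0.52×4) = 0.1249
⟨phi⟩ = 0.62 × (0.4352 − 0.1249) / (0.52 × 2.4) = 0.62 × 0.2486 = 0.1541

15.4%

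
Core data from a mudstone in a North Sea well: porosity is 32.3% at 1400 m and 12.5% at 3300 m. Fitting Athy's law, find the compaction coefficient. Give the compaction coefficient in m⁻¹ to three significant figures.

0.000500 m⁻¹

Working in km (1 km = 1000 m; k in km⁻¹ = k in m⁻¹ × 1000):
Athy: phi(Z) = phi₀ e^(−kZ) ⇒ phi₁/phi₂ = e^{k(Z₂−Z₁)} ⇒ k = ln(phi₁/phi₂)/(Z₂−Z₁)
k = ln(0.323/0.125) / (3.3 − 1.4) = ln(2.584) / 1.9 = 0.9493 / 1.9 = 0.4997 km⁻¹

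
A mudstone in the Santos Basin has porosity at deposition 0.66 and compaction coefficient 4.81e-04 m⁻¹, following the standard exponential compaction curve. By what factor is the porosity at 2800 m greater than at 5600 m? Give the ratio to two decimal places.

Working in km (1 km = 1000 m; β in km⁻¹ = β in m⁻¹ × 1000):
n(z₁)/n(z₂) = e^(−β·z₁)/e^(−β·z₂) = e^{β(z₂−z₁)}
= exp(0.481 × 2.8) = exp(1.347) = 3.8451

3.85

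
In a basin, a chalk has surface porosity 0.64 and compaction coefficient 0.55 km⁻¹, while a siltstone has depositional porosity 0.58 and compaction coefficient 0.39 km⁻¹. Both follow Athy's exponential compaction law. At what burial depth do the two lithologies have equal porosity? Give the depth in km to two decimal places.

0.62 km

Set n₀ₐ e^(−βₐz) = n₀ᵦ e^(−βᵦz) ⇒ ln(n₀ₐ/n₀ᵦ) = (βₐ − βᵦ)·z
z = ln(0.64/0.58) / (0.55 − 0.39) = 0.0984 / 0.16 = 0.615 km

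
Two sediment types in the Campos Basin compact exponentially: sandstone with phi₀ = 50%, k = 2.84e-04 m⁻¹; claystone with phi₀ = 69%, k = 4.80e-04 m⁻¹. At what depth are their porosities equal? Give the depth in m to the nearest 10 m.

1640 m

Working in km (1 km = 1000 m; k in km⁻¹ = k in m⁻¹ × 1000):
Set phi₀ₐ e^(−kₐz) = phi₀ᵦ e^(−kᵦz) ⇒ ln(phi₀ₐ/phi₀ᵦ) = (kₐ − kᵦ)·z
z = ln(0.5/0.69) / (0.284 − 0.48) = -0.3221 / -0.196 = 1.643 km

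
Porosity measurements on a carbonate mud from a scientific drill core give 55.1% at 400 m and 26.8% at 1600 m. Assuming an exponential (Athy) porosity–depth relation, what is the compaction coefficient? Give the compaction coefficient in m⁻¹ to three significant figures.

Working in km (1 km = 1000 m; k in km⁻¹ = k in m⁻¹ × 1000):
Athy: phi(z) = phi₀ e^(−kz) ⇒ phi₁/phi₂ = e^{k(z₂−z₁)} ⇒ k = ln(phi₁/phi₂)/(z₂−z₁)
k = ln(0.551/0.268) / (1.6 − 0.4) = ln(2.056) / 1.2 = 0.7207 / 1.2 = 0.6006 km⁻¹

0.000601 m⁻¹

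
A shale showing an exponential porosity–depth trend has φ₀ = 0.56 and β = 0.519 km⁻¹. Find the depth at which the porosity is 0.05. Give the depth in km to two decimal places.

Invert Athy's law: Z = ln(φ₀/φ) / β
Z = ln(0.56/0.05) / 0.519 = ln(11.2) / 0.519 = 2.4159 / 0.519 = 4.655 km

4.65 km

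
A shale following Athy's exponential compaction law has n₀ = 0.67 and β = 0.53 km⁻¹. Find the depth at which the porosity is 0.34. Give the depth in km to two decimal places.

Invert Athy's law: d = ln(n₀/n) / β
d = ln(0.67/0.34) / 0.53 = ln(1.971) / 0.53 = 0.6783 / 0.53 = 1.280 km

1.28 km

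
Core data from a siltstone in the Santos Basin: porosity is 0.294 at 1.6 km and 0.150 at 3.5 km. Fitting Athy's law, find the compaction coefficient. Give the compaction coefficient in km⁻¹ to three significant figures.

Athy: n(Z) = n₀ e^(−βZ) ⇒ n₁/n₂ = e^{β(Z₂−Z₁)} ⇒ β = ln(n₁/n₂)/(Z₂−Z₁)
β = ln(0.294/0.15) / (3.5 − 1.6) = ln(1.96) / 1.9 = 0.6729 / 1.9 = 0.3542 km⁻¹

0.354 km⁻¹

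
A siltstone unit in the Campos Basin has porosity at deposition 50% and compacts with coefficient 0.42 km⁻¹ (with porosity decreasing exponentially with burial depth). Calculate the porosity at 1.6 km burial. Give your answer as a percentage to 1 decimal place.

phi = phi₀·exp(−k·d) = 0.5 × exp(−0.42 × 1.6) = 0.5 × exp(−0.672)
  = 0.5 × 0.5107 = 0.2553

25.5%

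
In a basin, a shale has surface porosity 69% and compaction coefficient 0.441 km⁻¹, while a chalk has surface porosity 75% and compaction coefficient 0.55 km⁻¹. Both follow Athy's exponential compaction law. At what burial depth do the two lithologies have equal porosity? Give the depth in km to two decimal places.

Set φ₀ₐ e^(−cₐz) = φ₀ᵦ e^(−cᵦz) ⇒ ln(φ₀ₐ/φ₀ᵦ) = (cₐ − cᵦ)·z
z = ln(0.69/0.75) / (0.441 − 0.55) = -0.0834 / -0.109 = 0.765 km

0.76 km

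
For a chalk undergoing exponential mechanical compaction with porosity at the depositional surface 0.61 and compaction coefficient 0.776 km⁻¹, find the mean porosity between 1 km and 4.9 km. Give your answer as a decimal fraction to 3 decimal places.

⟨n⟩ = (1/(z₂−z₁)) ∫ n₀ e^(−cz) dz = n₀·(e^(−c·z₁) − e^(−c·z₂)) / (c·(z₂−z₁))
e^(−0.776×1) = 0.4602; e^(−0.776×4.9) = 0.0223
⟨n⟩ = 0.61 × (0.4602 − 0.0223) / (0.776 × 3.9) = 0.61 × 0.1447 = 0.0883

0.088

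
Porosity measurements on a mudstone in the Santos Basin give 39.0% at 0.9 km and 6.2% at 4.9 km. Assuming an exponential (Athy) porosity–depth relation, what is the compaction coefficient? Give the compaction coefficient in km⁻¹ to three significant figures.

0.460 km⁻¹

Athy: phi(Z) = phi₀ e^(−kZ) ⇒ phi₁/phi₂ = e^{k(Z₂−Z₁)} ⇒ k = ln(phi₁/phi₂)/(Z₂−Z₁)
k = ln(0.39/0.062) / (4.9 − 0.9) = ln(6.29) / 4 = 1.8390 / 4 = 0.4598 km⁻¹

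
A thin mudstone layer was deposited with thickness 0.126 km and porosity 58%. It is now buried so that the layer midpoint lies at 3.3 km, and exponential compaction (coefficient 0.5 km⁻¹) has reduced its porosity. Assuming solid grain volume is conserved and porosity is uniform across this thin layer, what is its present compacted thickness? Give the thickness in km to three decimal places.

0.060 km

Porosity at 3.3 km: n = 0.58·exp(−0.5×3.3) = 0.1114
Solid-volume conservation: h(1−n) = h₀(1−n₀) ⇒ h = h₀·(1−n₀)/(1−n)
h = 0.126 × (1 − 0.58)/(1 − 0.1114) = 0.126 × 0.4726 = 0.0596 km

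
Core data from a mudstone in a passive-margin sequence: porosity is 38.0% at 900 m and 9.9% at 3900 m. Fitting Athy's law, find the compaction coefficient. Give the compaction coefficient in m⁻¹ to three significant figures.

0.000448 m⁻¹

Working in km (1 km = 1000 m; β in km⁻¹ = β in m⁻¹ × 1000):
Athy: φ(z) = φ₀ e^(−βz) ⇒ φ₁/φ₂ = e^{β(z₂−z₁)} ⇒ β = ln(φ₁/φ₂)/(z₂−z₁)
β = ln(0.38/0.099) / (3.9 − 0.9) = ln(3.838) / 3 = 1.3451 / 3 = 0.4484 km⁻¹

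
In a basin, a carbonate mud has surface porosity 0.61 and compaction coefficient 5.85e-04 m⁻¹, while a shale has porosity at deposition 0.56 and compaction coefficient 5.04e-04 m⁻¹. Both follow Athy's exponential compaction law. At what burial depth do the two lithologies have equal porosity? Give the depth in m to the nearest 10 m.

Working in km (1 km = 1000 m; β in km⁻¹ = β in m⁻¹ × 1000):
Set n₀ₐ e^(−βₐd) = n₀ᵦ e^(−βᵦd) ⇒ ln(n₀ₐ/n₀ᵦ) = (βₐ − βᵦ)·d
d = ln(0.61/0.56) / (0.585 − 0.504) = 0.0855 / 0.081 = 1.056 km

1060 m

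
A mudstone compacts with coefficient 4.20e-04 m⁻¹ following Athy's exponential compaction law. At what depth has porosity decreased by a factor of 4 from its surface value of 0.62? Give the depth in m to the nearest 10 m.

3300 m

Working in km (1 km = 1000 m; β in km⁻¹ = β in m⁻¹ × 1000):
phi/phi₀ = 1/4 ⇒ exp(−β·d) = 1/4 ⇒ d = ln(4) / β
d = 1.3863 / 0.42 = 3.301 km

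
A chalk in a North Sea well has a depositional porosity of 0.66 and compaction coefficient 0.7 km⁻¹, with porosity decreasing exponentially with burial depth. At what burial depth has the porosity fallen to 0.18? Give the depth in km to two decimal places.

1.86 km

Invert Athy's law: Z = ln(n₀/n) / k
Z = ln(0.66/0.18) / 0.7 = ln(3.667) / 0.7 = 1.2993 / 0.7 = 1.856 km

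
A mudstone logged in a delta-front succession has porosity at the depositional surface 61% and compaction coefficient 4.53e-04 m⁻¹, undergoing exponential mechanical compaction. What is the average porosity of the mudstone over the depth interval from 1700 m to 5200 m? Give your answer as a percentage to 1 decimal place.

Working in km (1 km = 1000 m; k in km⁻¹ = k in m⁻¹ × 1000):
⟨phi⟩ = (1/(d₂−d₁)) ∫ phi₀ e^(−kd) dd = phi₀·(e^(−k·d₁) − e^(−k·d₂)) / (k·(d₂−d₁))
e^(−0.453×1.7) = 0.4630; e^(−0.453×5.2) = 0.0948
⟨phi⟩ = 0.61 × (0.4630 − 0.0948) / (0.453 × 3.5) = 0.61 × 0.2322 = 0.1416

14.2%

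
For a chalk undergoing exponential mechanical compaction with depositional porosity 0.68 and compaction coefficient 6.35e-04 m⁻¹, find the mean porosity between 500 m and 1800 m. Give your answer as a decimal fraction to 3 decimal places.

0.337

Working in km (1 km = 1000 m; β in km⁻¹ = β in m⁻¹ × 1000):
⟨φ⟩ = (1/(z₂−z₁)) ∫ φ₀ e^(−βz) dz = φ₀·(e^(−β·z₁) − e^(−β·z₂)) / (β·(z₂−z₁))
e^(−0.635×0.5) = 0.7280; e^(−0.635×1.8) = 0.3189
⟨φ⟩ = 0.68 × (0.7280 − 0.3189) / (0.635 × 1.3) = 0.68 × 0.4956 = 0.3370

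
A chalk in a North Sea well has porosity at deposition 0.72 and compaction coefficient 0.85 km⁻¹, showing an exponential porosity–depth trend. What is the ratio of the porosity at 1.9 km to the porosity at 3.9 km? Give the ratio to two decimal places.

n(d₁)/n(d₂) = e^(−k·d₁)/e^(−k·d₂) = e^{k(d₂−d₁)}
= exp(0.85 × 2) = exp(1.7) = 5.4739

5.47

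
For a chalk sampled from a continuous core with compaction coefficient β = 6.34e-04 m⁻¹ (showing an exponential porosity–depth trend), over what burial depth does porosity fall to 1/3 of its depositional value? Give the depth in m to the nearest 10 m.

Working in km (1 km = 1000 m; β in km⁻¹ = β in m⁻¹ × 1000):
φ/φ₀ = 1/3 ⇒ exp(−β·d) = 1/3 ⇒ d = ln(3) / β
d = 1.0986 / 0.634 = 1.733 km

1730 m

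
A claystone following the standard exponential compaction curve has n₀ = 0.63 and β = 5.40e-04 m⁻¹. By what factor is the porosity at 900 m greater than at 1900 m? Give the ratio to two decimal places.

1.72

Working in km (1 km = 1000 m; β in km⁻¹ = β in m⁻¹ × 1000):
n(Z₁)/n(Z₂) = e^(−β·Z₁)/e^(−β·Z₂) = e^{β(Z₂−Z₁)}
= exp(0.54 × 1) = exp(0.54) = 1.7160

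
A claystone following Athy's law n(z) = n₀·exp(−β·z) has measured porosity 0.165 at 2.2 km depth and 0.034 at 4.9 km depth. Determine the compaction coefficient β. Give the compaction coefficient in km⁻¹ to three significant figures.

Athy: n(z) = n₀ e^(−βz) ⇒ n₁/n₂ = e^{β(z₂−z₁)} ⇒ β = ln(n₁/n₂)/(z₂−z₁)
β = ln(0.165/0.034) / (4.9 − 2.2) = ln(4.853) / 2.7 = 1.5796 / 2.7 = 0.585 km⁻¹

0.585 km⁻¹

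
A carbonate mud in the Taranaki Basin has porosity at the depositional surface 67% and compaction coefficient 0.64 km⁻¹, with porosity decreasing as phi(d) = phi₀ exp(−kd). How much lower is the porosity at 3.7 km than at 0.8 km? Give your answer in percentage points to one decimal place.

phi(0.8) = 0.67·e^(−0.64×0.8) = 0.4015
phi(3.7) = 0.67·e^(−0.64×3.7) = 0.0628
Δphi = 0.4015 − 0.0628 = 0.3388

33.9 percentage points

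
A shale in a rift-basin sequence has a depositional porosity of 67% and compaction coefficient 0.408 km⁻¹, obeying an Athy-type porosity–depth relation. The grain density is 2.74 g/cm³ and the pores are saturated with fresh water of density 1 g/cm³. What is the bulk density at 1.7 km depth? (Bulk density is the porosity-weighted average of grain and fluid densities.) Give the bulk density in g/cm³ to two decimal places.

2.16 g/cm³

Porosity at depth: φ = 0.67·exp(−0.408×1.7) = 0.67×0.4998 = 0.3348
Bulk density: ρ_b = (1−φ)ρ_g + φ·ρ_f = 0.6652×2.74 + 0.3348×1
       = 1.823 + 0.335 = 2.157 g/cm³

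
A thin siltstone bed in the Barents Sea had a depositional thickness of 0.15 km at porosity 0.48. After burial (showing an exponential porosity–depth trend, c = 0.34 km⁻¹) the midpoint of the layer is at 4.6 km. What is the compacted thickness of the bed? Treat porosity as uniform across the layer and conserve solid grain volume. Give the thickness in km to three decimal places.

Porosity at 4.6 km: n = 0.48·exp(−0.34×4.6) = 0.1005
Solid-volume conservation: h(1−n) = h₀(1−n₀) ⇒ h = h₀·(1−n₀)/(1−n)
h = 0.15 × (1 − 0.48)/(1 − 0.1005) = 0.15 × 0.5781 = 0.0867 km

0.087 km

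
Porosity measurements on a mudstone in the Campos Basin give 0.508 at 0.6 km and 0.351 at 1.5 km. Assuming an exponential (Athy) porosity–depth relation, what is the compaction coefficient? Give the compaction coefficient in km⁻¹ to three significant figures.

Athy: φ(z) = φ₀ e^(−βz) ⇒ φ₁/φ₂ = e^{β(z₂−z₁)} ⇒ β = ln(φ₁/φ₂)/(z₂−z₁)
β = ln(0.508/0.351) / (1.5 − 0.6) = ln(1.447) / 0.9 = 0.3697 / 0.9 = 0.4108 km⁻¹

0.411 km⁻¹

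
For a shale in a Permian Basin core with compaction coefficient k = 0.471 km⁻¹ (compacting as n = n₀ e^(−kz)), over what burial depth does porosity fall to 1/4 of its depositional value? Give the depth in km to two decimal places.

2.94 km

n/n₀ = 1/4 ⇒ exp(−k·z) = 1/4 ⇒ z = ln(4) / k
z = 1.3863 / 0.471 = 2.943 km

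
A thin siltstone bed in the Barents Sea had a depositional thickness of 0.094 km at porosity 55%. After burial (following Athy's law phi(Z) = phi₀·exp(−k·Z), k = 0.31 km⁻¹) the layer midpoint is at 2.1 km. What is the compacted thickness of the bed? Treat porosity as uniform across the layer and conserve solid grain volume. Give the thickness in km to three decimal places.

Porosity at 2.1 km: phi = 0.55·exp(−0.31×2.1) = 0.2868
Solid-volume conservation: h(1−phi) = h₀(1−phi₀) ⇒ h = h₀·(1−phi₀)/(1−phi)
h = 0.094 × (1 − 0.55)/(1 − 0.2868) = 0.094 × 0.6310 = 0.0593 km

0.059 km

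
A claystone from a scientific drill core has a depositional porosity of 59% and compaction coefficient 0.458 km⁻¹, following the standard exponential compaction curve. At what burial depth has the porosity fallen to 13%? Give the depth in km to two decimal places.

Invert Athy's law: Z = ln(phi₀/phi) / β
Z = ln(0.59/0.13) / 0.458 = ln(4.538) / 0.458 = 1.5126 / 0.458 = 3.303 km

3.30 km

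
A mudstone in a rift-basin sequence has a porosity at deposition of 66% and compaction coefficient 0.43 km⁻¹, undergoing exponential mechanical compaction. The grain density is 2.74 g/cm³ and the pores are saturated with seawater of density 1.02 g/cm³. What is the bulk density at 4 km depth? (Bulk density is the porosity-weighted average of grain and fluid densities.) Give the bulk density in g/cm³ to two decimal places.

Porosity at depth: n = 0.66·exp(−0.43×4) = 0.66×0.1791 = 0.1182
Bulk density: ρ_b = (1−n)ρ_g + n·ρ_f = 0.8818×2.74 + 0.1182×1.02
       = 2.416 + 0.121 = 2.537 g/cm³

2.54 g/cm³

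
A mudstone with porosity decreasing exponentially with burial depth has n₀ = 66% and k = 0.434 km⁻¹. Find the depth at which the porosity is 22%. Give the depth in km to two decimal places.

Invert Athy's law: d = ln(n₀/n) / k
d = ln(0.66/0.22) / 0.434 = ln(3) / 0.434 = 1.0986 / 0.434 = 2.531 km

2.53 km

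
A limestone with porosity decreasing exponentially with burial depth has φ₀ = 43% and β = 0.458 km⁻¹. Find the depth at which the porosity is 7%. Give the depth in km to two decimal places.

Invert Athy's law: z = ln(φ₀/φ) / β
z = ln(0.43/0.07) / 0.458 = ln(6.143) / 0.458 = 1.8153 / 0.458 = 3.964 km

3.96 km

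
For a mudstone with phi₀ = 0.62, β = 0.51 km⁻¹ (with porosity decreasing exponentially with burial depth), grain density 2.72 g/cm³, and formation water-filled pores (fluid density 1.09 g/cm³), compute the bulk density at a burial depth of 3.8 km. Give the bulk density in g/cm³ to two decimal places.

2.57 g/cm³

Porosity at depth: phi = 0.62·exp(−0.51×3.8) = 0.62×0.1440 = 0.0893
Bulk density: ρ_b = (1−phi)ρ_g + phi·ρ_f = 0.9107×2.72 + 0.0893×1.09
       = 2.477 + 0.097 = 2.574 g/cm³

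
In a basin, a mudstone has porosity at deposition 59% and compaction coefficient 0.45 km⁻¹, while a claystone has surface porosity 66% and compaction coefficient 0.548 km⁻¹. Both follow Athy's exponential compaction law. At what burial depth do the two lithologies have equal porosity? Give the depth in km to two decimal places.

1.14 km

Set φ₀ₐ e^(−cₐd) = φ₀ᵦ e^(−cᵦd) ⇒ ln(φ₀ₐ/φ₀ᵦ) = (cₐ − cᵦ)·d
d = ln(0.59/0.66) / (0.45 − 0.548) = -0.1121 / -0.098 = 1.144 km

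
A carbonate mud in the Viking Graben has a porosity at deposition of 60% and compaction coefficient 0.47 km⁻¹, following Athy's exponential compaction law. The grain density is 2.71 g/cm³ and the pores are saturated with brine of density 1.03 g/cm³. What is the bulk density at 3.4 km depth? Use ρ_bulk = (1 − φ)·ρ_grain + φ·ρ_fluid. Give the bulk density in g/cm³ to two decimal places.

Porosity at depth: phi = 0.6·exp(−0.47×3.4) = 0.6×0.2023 = 0.1214
Bulk density: ρ_b = (1−phi)ρ_g + phi·ρ_f = 0.8786×2.71 + 0.1214×1.03
       = 2.381 + 0.125 = 2.506 g/cm³

2.51 g/cm³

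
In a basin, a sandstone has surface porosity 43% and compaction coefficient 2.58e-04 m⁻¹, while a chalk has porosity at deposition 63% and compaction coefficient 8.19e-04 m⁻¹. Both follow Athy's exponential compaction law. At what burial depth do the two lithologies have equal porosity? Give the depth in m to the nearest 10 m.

Working in km (1 km = 1000 m; β in km⁻¹ = β in m⁻¹ × 1000):
Set φ₀ₐ e^(−βₐd) = φ₀ᵦ e^(−βᵦd) ⇒ ln(φ₀ₐ/φ₀ᵦ) = (βₐ − βᵦ)·d
d = ln(0.43/0.63) / (0.258 − 0.819) = -0.3819 / -0.561 = 0.681 km

680 m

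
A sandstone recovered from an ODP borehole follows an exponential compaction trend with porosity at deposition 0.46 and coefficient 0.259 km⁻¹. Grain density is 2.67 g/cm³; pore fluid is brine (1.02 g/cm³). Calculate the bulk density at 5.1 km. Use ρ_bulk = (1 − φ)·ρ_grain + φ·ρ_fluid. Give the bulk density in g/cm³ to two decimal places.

2.47 g/cm³

Porosity at depth: φ = 0.46·exp(−0.259×5.1) = 0.46×0.2669 = 0.1228
Bulk density: ρ_b = (1−φ)ρ_g + φ·ρ_f = 0.8772×2.67 + 0.1228×1.02
       = 2.342 + 0.125 = 2.467 g/cm³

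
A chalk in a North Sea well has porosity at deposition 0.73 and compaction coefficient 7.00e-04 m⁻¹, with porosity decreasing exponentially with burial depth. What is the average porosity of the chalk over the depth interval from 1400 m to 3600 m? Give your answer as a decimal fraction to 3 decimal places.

Working in km (1 km = 1000 m; c in km⁻¹ = c in m⁻¹ × 1000):
⟨φ⟩ = (1/(d₂−d₁)) ∫ φ₀ e^(−cd) dd = φ₀·(e^(−c·d₁) − e^(−c·d₂)) / (c·(d₂−d₁))
e^(−0.7×1.4) = 0.3753; e^(−0.7×3.6) = 0.0805
⟨φ⟩ = 0.73 × (0.3753 − 0.0805) / (0.7 × 2.2) = 0.73 × 0.1915 = 0.1398

0.140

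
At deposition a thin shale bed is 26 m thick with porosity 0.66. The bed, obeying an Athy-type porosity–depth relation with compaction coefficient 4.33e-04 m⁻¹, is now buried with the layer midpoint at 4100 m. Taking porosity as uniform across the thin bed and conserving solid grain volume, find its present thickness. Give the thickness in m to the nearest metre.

Working in km (1 km = 1000 m; β in km⁻¹ = β in m⁻¹ × 1000):
Porosity at 4.1 km: phi = 0.66·exp(−0.433×4.1) = 0.1118
Solid-volume conservation: h(1−phi) = h₀(1−phi₀) ⇒ h = h₀·(1−phi₀)/(1−phi)
h = 0.026 × (1 − 0.66)/(1 − 0.1118) = 0.026 × 0.3828 = 0.0100 km

10 m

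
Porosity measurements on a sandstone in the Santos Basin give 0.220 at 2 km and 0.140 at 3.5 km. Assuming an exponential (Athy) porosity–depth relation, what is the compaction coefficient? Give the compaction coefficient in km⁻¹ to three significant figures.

Athy: phi(z) = phi₀ e^(−βz) ⇒ phi₁/phi₂ = e^{β(z₂−z₁)} ⇒ β = ln(phi₁/phi₂)/(z₂−z₁)
β = ln(0.22/0.14) / (3.5 − 2) = ln(1.571) / 1.5 = 0.4520 / 1.5 = 0.3013 km⁻¹

0.301 km⁻¹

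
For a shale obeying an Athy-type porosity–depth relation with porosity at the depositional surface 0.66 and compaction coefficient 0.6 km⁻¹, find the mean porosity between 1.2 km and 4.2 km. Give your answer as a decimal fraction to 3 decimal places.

⟨φ⟩ = (1/(z₂−z₁)) ∫ φ₀ e^(−βz) dz = φ₀·(e^(−β·z₁) − e^(−β·z₂)) / (β·(z₂−z₁))
e^(−0.6×1.2) = 0.4868; e^(−0.6×4.2) = 0.0805
⟨φ⟩ = 0.66 × (0.4868 − 0.0805) / (0.6 × 3) = 0.66 × 0.2257 = 0.1490

0.149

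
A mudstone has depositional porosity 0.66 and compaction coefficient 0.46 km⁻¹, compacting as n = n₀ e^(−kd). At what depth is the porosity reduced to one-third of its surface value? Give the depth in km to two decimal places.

2.39 km

n/n₀ = 1/3 ⇒ exp(−k·d) = 1/3 ⇒ d = ln(3) / k
d = 1.0986 / 0.46 = 2.388 km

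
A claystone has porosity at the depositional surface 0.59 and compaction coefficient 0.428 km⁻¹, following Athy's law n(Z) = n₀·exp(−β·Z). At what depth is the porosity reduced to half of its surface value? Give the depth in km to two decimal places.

n/n₀ = 1/2 ⇒ exp(−β·Z) = 1/2 ⇒ Z = ln(2) / β
Z = 0.6931 / 0.428 = 1.620 km

1.62 km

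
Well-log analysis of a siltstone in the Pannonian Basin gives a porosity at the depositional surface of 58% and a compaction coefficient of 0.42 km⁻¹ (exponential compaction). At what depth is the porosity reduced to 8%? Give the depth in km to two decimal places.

Invert Athy's law: z = ln(phi₀/phi) / c
z = ln(0.58/0.08) / 0.42 = ln(7.25) / 0.42 = 1.9810 / 0.42 = 4.717 km

4.72 km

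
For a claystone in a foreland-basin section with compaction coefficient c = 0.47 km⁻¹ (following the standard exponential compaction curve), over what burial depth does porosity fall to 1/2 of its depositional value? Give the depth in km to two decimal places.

1.47 km

φ/φ₀ = 1/2 ⇒ exp(−c·Z) = 1/2 ⇒ Z = ln(2) / c
Z = 0.6931 / 0.47 = 1.475 km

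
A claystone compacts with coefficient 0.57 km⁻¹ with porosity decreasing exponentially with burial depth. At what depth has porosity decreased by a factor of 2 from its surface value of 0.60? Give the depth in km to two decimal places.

φ/φ₀ = 1/2 ⇒ exp(−β·z) = 1/2 ⇒ z = ln(2) / β
z = 0.6931 / 0.57 = 1.216 km

1.22 km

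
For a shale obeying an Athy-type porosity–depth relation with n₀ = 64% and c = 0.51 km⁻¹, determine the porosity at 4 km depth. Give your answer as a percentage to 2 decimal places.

n = n₀·exp(−c·d) = 0.64 × exp(−0.51 × 4) = 0.64 × exp(−2.04)
  = 0.64 × 0.1300 = 0.0832

8.32%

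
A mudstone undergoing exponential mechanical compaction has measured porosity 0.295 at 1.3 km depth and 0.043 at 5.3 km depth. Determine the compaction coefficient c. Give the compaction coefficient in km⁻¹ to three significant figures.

0.481 km⁻¹

Athy: φ(z) = φ₀ e^(−cz) ⇒ φ₁/φ₂ = e^{c(z₂−z₁)} ⇒ c = ln(φ₁/φ₂)/(z₂−z₁)
c = ln(0.295/0.043) / (5.3 − 1.3) = ln(6.86) / 4 = 1.9258 / 4 = 0.4814 km⁻¹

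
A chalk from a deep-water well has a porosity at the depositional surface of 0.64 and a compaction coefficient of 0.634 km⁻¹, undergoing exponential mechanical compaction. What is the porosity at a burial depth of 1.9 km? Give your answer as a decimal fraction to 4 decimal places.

n = n₀·exp(−c·Z) = 0.64 × exp(−0.634 × 1.9) = 0.64 × exp(−1.205)
  = 0.64 × 0.2998 = 0.1919

0.1919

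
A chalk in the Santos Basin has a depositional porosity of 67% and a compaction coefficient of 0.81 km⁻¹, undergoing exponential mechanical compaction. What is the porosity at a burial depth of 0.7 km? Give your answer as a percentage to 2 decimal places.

38.00%

n = n₀·exp(−β·Z) = 0.67 × exp(−0.81 × 0.7) = 0.67 × exp(−0.567)
  = 0.67 × 0.5672 = 0.3800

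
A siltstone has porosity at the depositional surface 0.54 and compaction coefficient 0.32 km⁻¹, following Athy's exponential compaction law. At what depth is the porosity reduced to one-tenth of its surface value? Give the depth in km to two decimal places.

n/n₀ = 1/10 ⇒ exp(−k·z) = 1/10 ⇒ z = ln(10) / k
z = 2.3026 / 0.32 = 7.196 km

7.20 km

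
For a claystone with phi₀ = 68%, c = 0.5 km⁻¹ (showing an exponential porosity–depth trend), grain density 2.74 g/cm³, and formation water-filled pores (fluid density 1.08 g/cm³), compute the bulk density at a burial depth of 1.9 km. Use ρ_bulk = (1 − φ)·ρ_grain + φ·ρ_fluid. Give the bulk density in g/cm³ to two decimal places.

2.30 g/cm³

Porosity at depth: phi = 0.68·exp(−0.5×1.9) = 0.68×0.3867 = 0.2630
Bulk density: ρ_b = (1−phi)ρ_g + phi·ρ_f = 0.7370×2.74 + 0.2630×1.08
       = 2.019 + 0.284 = 2.303 g/cm³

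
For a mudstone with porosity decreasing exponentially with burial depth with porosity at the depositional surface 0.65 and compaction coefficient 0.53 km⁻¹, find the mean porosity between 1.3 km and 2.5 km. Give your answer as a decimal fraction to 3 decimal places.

⟨φ⟩ = (1/(z₂−z₁)) ∫ φ₀ e^(−cz) dz = φ₀·(e^(−c·z₁) − e^(−c·z₂)) / (c·(z₂−z₁))
e^(−0.53×1.3) = 0.5021; e^(−0.53×2.5) = 0.2658
⟨φ⟩ = 0.65 × (0.5021 − 0.2658) / (0.53 × 1.2) = 0.65 × 0.3715 = 0.2415

0.241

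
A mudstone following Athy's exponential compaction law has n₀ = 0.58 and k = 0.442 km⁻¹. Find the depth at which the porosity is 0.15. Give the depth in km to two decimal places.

3.06 km

Invert Athy's law: Z = ln(n₀/n) / k
Z = ln(0.58/0.15) / 0.442 = ln(3.867) / 0.442 = 1.3524 / 0.442 = 3.060 km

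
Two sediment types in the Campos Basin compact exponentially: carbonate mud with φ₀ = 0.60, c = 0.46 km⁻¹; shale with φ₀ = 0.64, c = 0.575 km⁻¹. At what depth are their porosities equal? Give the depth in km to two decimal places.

Set φ₀ₐ e^(−cₐz) = φ₀ᵦ e^(−cᵦz) ⇒ ln(φ₀ₐ/φ₀ᵦ) = (cₐ − cᵦ)·z
z = ln(0.6/0.64) / (0.46 − 0.575) = -0.0645 / -0.115 = 0.561 km

0.56 km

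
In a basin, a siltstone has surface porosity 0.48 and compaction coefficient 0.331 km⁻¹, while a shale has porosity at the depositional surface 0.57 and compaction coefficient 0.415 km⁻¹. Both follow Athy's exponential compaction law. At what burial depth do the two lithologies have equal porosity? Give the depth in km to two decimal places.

Set phi₀ₐ e^(−βₐZ) = phi₀ᵦ e^(−βᵦZ) ⇒ ln(phi₀ₐ/phi₀ᵦ) = (βₐ − βᵦ)·Z
Z = ln(0.48/0.57) / (0.331 − 0.415) = -0.1719 / -0.084 = 2.046 km

2.05 km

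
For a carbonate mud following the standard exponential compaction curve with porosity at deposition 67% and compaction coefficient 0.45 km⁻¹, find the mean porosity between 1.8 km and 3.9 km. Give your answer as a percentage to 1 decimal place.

19.3%

⟨n⟩ = (1/(d₂−d₁)) ∫ n₀ e^(−cd) dd = n₀·(e^(−c·d₁) − e^(−c·d₂)) / (c·(d₂−d₁))
e^(−0.45×1.8) = 0.4449; e^(−0.45×3.9) = 0.1729
⟨n⟩ = 0.67 × (0.4449 − 0.1729) / (0.45 × 2.1) = 0.67 × 0.2878 = 0.1928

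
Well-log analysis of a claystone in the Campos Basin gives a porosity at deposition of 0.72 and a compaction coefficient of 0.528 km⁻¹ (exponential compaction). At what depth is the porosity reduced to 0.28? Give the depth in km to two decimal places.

Invert Athy's law: d = ln(φ₀/φ) / β
d = ln(0.72/0.28) / 0.528 = ln(2.571) / 0.528 = 0.9445 / 0.528 = 1.789 km

1.79 km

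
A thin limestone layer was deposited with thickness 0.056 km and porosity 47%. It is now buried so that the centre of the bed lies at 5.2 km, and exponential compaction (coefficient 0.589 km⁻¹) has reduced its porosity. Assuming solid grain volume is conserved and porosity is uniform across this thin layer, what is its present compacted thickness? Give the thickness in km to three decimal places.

Porosity at 5.2 km: φ = 0.47·exp(−0.589×5.2) = 0.0220
Solid-volume conservation: h(1−φ) = h₀(1−φ₀) ⇒ h = h₀·(1−φ₀)/(1−φ)
h = 0.056 × (1 − 0.47)/(1 − 0.0220) = 0.056 × 0.5419 = 0.0303 km

0.030 km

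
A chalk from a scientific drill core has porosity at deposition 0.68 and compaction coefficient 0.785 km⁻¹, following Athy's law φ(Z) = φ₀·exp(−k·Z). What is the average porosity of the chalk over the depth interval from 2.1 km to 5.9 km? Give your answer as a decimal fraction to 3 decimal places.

⟨φ⟩ = (1/(Z₂−Z₁)) ∫ φ₀ e^(−kZ) dZ = φ₀·(e^(−k·Z₁) − e^(−k·Z₂)) / (k·(Z₂−Z₁))
e^(−0.785×2.1) = 0.1923; e^(−0.785×5.9) = 0.0097
⟨φ⟩ = 0.68 × (0.1923 − 0.0097) / (0.785 × 3.8) = 0.68 × 0.0612 = 0.0416

0.042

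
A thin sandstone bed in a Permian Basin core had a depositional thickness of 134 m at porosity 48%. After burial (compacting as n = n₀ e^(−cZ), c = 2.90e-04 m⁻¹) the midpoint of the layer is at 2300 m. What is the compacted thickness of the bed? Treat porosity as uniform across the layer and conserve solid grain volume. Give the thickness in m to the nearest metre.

92 m

Working in km (1 km = 1000 m; c in km⁻¹ = c in m⁻¹ × 1000):
Porosity at 2.3 km: n = 0.48·exp(−0.29×2.3) = 0.2464
Solid-volume conservation: h(1−n) = h₀(1−n₀) ⇒ h = h₀·(1−n₀)/(1−n)
h = 0.134 × (1 − 0.48)/(1 − 0.2464) = 0.134 × 0.6900 = 0.0925 km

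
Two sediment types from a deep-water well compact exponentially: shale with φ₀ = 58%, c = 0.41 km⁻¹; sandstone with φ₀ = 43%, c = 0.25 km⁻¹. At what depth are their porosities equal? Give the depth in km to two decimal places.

Set φ₀ₐ e^(−cₐZ) = φ₀ᵦ e^(−cᵦZ) ⇒ ln(φ₀ₐ/φ₀ᵦ) = (cₐ − cᵦ)·Z
Z = ln(0.58/0.43) / (0.41 − 0.25) = 0.2992 / 0.16 = 1.870 km

1.87 km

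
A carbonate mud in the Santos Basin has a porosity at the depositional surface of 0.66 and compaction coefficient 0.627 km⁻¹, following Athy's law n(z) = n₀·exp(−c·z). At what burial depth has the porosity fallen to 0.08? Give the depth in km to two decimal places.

Invert Athy's law: z = ln(n₀/n) / c
z = ln(0.66/0.08) / 0.627 = ln(8.25) / 0.627 = 2.1102 / 0.627 = 3.366 km

3.37 km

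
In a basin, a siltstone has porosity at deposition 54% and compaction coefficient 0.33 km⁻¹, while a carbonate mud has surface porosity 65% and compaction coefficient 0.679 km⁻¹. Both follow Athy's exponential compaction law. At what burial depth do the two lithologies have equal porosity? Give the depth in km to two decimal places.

Set n₀ₐ e^(−βₐZ) = n₀ᵦ e^(−βᵦZ) ⇒ ln(n₀ₐ/n₀ᵦ) = (βₐ − βᵦ)·Z
Z = ln(0.54/0.65) / (0.33 − 0.679) = -0.1854 / -0.349 = 0.531 km

0.53 km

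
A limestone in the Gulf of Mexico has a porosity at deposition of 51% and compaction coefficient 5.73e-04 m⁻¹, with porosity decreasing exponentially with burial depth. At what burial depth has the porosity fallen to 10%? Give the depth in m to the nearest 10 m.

Working in km (1 km = 1000 m; β in km⁻¹ = β in m⁻¹ × 1000):
Invert Athy's law: d = ln(n₀/n) / β
d = ln(0.51/0.1) / 0.573 = ln(5.1) / 0.573 = 1.6292 / 0.573 = 2.843 km

2840 m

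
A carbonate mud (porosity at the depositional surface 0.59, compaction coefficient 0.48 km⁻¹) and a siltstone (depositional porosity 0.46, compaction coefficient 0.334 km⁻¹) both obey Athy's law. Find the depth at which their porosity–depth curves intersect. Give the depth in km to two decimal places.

Set phi₀ₐ e^(−βₐz) = phi₀ᵦ e^(−βᵦz) ⇒ ln(phi₀ₐ/phi₀ᵦ) = (βₐ − βᵦ)·z
z = ln(0.59/0.46) / (0.48 − 0.334) = 0.2489 / 0.146 = 1.705 km

1.70 km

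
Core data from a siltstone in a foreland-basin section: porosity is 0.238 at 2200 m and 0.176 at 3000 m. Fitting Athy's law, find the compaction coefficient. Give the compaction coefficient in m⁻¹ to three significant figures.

Working in km (1 km = 1000 m; k in km⁻¹ = k in m⁻¹ × 1000):
Athy: n(z) = n₀ e^(−kz) ⇒ n₁/n₂ = e^{k(z₂−z₁)} ⇒ k = ln(n₁/n₂)/(z₂−z₁)
k = ln(0.238/0.176) / (3 − 2.2) = ln(1.352) / 0.8 = 0.3018 / 0.8 = 0.3772 km⁻¹

0.000377 m⁻¹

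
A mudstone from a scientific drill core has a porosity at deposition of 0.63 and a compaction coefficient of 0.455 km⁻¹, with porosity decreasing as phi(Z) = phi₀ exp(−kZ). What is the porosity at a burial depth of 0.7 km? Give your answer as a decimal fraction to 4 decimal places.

phi = phi₀·exp(−k·Z) = 0.63 × exp(−0.455 × 0.7) = 0.63 × exp(−0.3185)
  = 0.63 × 0.7272 = 0.4582

0.4582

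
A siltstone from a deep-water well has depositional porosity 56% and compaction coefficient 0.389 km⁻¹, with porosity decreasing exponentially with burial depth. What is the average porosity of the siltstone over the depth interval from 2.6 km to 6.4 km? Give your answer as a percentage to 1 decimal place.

⟨phi⟩ = (1/(z₂−z₁)) ∫ phi₀ e^(−cz) dz = phi₀·(e^(−c·z₁) − e^(−c·z₂)) / (c·(z₂−z₁))
e^(−0.389×2.6) = 0.3637; e^(−0.389×6.4) = 0.0829
⟨phi⟩ = 0.56 × (0.3637 − 0.0829) / (0.389 × 3.8) = 0.56 × 0.1899 = 0.1064

10.6%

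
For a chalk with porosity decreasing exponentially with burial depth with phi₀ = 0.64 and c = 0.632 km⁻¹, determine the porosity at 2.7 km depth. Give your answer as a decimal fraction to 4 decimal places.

phi = phi₀·exp(−c·z) = 0.64 × exp(−0.632 × 2.7) = 0.64 × exp(−1.706)
  = 0.64 × 0.1815 = 0.1162

0.1162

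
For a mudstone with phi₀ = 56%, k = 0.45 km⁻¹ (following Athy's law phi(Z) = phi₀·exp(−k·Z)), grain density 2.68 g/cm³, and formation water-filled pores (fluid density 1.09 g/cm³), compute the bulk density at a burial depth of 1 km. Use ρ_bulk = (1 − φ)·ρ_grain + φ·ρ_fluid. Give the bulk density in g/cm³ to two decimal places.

Porosity at depth: phi = 0.56·exp(−0.45×1) = 0.56×0.6376 = 0.3571
Bulk density: ρ_b = (1−phi)ρ_g + phi·ρ_f = 0.6429×2.68 + 0.3571×1.09
       = 1.723 + 0.389 = 2.112 g/cm³

2.11 g/cm³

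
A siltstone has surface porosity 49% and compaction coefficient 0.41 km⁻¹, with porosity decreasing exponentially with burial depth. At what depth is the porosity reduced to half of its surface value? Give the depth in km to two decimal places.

φ/φ₀ = 1/2 ⇒ exp(−k·Z) = 1/2 ⇒ Z = ln(2) / k
Z = 0.6931 / 0.41 = 1.691 km

1.69 km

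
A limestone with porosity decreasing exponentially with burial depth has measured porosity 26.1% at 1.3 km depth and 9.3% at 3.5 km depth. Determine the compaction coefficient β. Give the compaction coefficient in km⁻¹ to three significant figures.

0.469 km⁻¹

Athy: n(Z) = n₀ e^(−βZ) ⇒ n₁/n₂ = e^{β(Z₂−Z₁)} ⇒ β = ln(n₁/n₂)/(Z₂−Z₁)
β = ln(0.261/0.093) / (3.5 − 1.3) = ln(2.806) / 2.2 = 1.0319 / 2.2 = 0.4691 km⁻¹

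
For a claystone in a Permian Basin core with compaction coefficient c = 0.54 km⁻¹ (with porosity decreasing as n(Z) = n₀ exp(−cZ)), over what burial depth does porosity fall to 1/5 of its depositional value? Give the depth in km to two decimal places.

2.98 km

n/n₀ = 1/5 ⇒ exp(−c·Z) = 1/5 ⇒ Z = ln(5) / c
Z = 1.6094 / 0.54 = 2.980 km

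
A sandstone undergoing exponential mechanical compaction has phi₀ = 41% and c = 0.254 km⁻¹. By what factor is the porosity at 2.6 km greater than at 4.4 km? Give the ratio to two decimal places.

1.58

phi(d₁)/phi(d₂) = e^(−c·d₁)/e^(−c·d₂) = e^{c(d₂−d₁)}
= exp(0.254 × 1.8) = exp(0.4572) = 1.5796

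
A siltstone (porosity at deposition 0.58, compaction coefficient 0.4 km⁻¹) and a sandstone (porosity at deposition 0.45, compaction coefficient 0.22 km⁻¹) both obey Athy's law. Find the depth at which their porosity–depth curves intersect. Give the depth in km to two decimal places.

1.41 km

Set φ₀ₐ e^(−cₐd) = φ₀ᵦ e^(−cᵦd) ⇒ ln(φ₀ₐ/φ₀ᵦ) = (cₐ − cᵦ)·d
d = ln(0.58/0.45) / (0.4 − 0.22) = 0.2538 / 0.18 = 1.410 km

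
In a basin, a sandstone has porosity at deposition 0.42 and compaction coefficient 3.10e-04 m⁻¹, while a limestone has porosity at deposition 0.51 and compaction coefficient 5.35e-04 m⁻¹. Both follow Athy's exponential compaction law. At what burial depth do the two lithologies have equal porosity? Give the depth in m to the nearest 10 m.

Working in km (1 km = 1000 m; c in km⁻¹ = c in m⁻¹ × 1000):
Set φ₀ₐ e^(−cₐd) = φ₀ᵦ e^(−cᵦd) ⇒ ln(φ₀ₐ/φ₀ᵦ) = (cₐ − cᵦ)·d
d = ln(0.42/0.51) / (0.31 − 0.535) = -0.1942 / -0.225 = 0.863 km

860 m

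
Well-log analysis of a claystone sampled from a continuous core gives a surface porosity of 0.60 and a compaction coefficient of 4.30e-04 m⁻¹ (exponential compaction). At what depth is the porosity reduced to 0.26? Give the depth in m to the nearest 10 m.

1940 m

Working in km (1 km = 1000 m; β in km⁻¹ = β in m⁻¹ × 1000):
Invert Athy's law: z = ln(n₀/n) / β
z = ln(0.6/0.26) / 0.43 = ln(2.308) / 0.43 = 0.8362 / 0.43 = 1.945 km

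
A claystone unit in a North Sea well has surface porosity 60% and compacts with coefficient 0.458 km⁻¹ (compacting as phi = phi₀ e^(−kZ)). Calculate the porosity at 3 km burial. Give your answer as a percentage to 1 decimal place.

15.2%

phi = phi₀·exp(−k·Z) = 0.6 × exp(−0.458 × 3) = 0.6 × exp(−1.374)
  = 0.6 × 0.2531 = 0.1519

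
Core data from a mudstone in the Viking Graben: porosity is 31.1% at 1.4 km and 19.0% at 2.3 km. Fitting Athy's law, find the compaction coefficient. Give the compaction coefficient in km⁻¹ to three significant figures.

Athy: n(d) = n₀ e^(−βd) ⇒ n₁/n₂ = e^{β(d₂−d₁)} ⇒ β = ln(n₁/n₂)/(d₂−d₁)
β = ln(0.311/0.19) / (2.3 − 1.4) = ln(1.637) / 0.9 = 0.4928 / 0.9 = 0.5475 km⁻¹

0.548 km⁻¹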